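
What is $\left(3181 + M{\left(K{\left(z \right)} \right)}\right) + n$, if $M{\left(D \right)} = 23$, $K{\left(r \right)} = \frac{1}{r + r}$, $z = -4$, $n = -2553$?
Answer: $651$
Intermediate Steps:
$K{\left(r \right)} = \frac{1}{2 r}$
$\left(3181 + M{\left(K{\left(z \right)} \right)}\right) + n = \left(3181 + 23\right) - 2553 = 3204 - 2553 = 651$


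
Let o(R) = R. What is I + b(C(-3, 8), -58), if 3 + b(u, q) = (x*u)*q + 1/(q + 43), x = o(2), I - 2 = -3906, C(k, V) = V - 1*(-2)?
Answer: -76006/15 ≈ -5067.1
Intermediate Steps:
C(k, V) = 2 + V (C(k, V) = V + 2 = 2 + V)
I = -3904 (I = 2 - 3906 = -3904)
x = 2
b(u, q) = -3 + 1/(43 + q) + 2*q*u (b(u, q) = -3 + ((2*u)*q + 1/(q + 43)) = -3 + (2*q*u + 1/(43 + q)) = -3 + (1/(43 + q) + 2*q*u) = -3 + 1/(43 + q) + 2*q*u)
I + b(C(-3, 8), -58) = -3904 + (-128 - 3*(-58) + 2*(2 + 8)*(-58)**2 + 86*(-58)*(2 + 8))/(43 - 58) = -3904 + (-128 + 174 + 2*10*3364 + 86*(-58)*10)/(-15) = -3904 - (-128 + 174 + 67280 - 49880)/15 = -3904 - 1/15*17446 = -3904 - 17446/15 = -76006/15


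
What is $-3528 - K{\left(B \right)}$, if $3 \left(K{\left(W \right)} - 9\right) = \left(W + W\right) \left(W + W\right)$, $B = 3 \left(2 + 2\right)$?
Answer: $-3729$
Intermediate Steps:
$B = 12$ ($B = 3 \cdot 4 = 12$)
$K{\left(W \right)} = 9 + \frac{4 W^{2}}{3}$ ($K{\left(W \right)} = 9 + \frac{\left(W + W\right) \left(W + W\right)}{3} = 9 + \frac{2 W 2 W}{3} = 9 + \frac{4 W^{2}}{3}$)
$-3528 - K{\left(B \right)} = -3528 - \left(9 + \frac{4 \cdot 12^{2}}{3}\right) = -3528 - \left(9 + \frac{4}{3} \cdot 144\right) = -3528 - \left(9 + 192\right) = -3528 - 201 = -3729$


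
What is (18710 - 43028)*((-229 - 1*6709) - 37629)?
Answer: 1083780306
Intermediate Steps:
(18710 - 43028)*((-229 - 1*6709) - 37629) = -24318*((-229 - 6709) - 37629) = -24318*(-6938 - 37629) = -24318*(-44567) = 1083780306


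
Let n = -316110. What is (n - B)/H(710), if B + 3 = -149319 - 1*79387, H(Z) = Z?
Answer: -1231/10 ≈ -123.10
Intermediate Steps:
B = -228709 (B = -3 + (-149319 - 1*79387) = -3 + (-149319 - 79387) = -3 - 228706 = -228709)
(n - B)/H(710) = (-316110 - 1*(-228709))/710 = (-316110 + 228709)*(1/710) = -87401*1/710 = -1231/10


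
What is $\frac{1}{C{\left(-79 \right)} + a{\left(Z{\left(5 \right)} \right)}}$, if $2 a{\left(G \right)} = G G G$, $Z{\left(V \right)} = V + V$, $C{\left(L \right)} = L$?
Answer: $\frac{1}{421} \approx 0.0023753$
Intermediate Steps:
$Z{\left(V \right)} = 2 V$
$a{\left(G \right)} = \frac{G^{3}}{2}$ ($a{\left(G \right)} = \frac{G G G}{2} = \frac{G^{2} G}{2} = \frac{G^{3}}{2}$)
$\frac{1}{C{\left(-79 \right)} + a{\left(Z{\left(5 \right)} \right)}} = \frac{1}{-79 + \frac{\left(2 \cdot 5\right)^{3}}{2}} = \frac{1}{-79 + \frac{10^{3}}{2}} = \frac{1}{-79 + \frac{1}{2} \cdot 1000} = \frac{1}{-79 + 500} = \frac{1}{421}$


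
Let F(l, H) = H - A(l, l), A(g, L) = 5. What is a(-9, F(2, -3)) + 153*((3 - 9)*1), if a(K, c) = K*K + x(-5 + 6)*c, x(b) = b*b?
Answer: -845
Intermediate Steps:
x(b) = b²
F(l, H) = -5 + H (F(l, H) = H - 1*5 = H - 5 = -5 + H)
a(K, c) = c + K² (a(K, c) = K*K + (-5 + 6)²*c = K² + 1²*c = K² + 1*c = K² + c = c + K²)
a(-9, F(2, -3)) + 153*((3 - 9)*1) = ((-5 - 3) + (-9)²) + 153*((3 - 9)*1) = (-8 + 81) + 153*(-6*1) = 73 + 153*(-6) = 73 - 918 = -845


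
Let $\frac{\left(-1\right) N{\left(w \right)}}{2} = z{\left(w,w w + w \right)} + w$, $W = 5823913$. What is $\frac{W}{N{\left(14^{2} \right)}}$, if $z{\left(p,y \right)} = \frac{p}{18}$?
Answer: $- \frac{52415217}{3724} \approx -14075.0$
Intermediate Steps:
$z{\left(p,y \right)} = \frac{p}{18}$ ($z{\left(p,y \right)} = p \frac{1}{18} = \frac{p}{18}$)
$N{\left(w \right)} = - \frac{19 w}{9}$ ($N{\left(w \right)} = - 2 \left(\frac{w}{18} + w\right) = - 2 \frac{19 w}{18} = - \frac{19 w}{9}$)
$\frac{W}{N{\left(14^{2} \right)}} = \frac{5823913}{\left(- \frac{19}{9}\right) 14^{2}} = \frac{5823913}{\left(- \frac{19}{9}\right) 196} = \frac{5823913}{- \frac{3724}{9}} = 5823913 \left(- \frac{9}{3724}\right) = - \frac{52415217}{3724}$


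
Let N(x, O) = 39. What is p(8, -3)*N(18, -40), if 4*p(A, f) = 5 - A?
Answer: -117/4 ≈ -29.250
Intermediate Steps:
p(A, f) = 5/4 - A/4 (p(A, f) = (5 - A)/4 = 5/4 - A/4)
p(8, -3)*N(18, -40) = (5/4 - ¼*8)*39 = (5/4 - 2)*39 = -¾*39 = -117/4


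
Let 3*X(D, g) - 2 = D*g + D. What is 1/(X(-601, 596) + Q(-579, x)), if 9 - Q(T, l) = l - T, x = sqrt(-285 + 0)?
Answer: -216303/25992771518 + 9*I*sqrt(285)/129963857590 ≈ -8.3217e-6 + 1.1691e-9*I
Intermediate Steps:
x = I*sqrt(285) (x = sqrt(-285) = I*sqrt(285) ≈ 16.882*I)
X(D, g) = 2/3 + D/3 + D*g/3 (X(D, g) = 2/3 + (D*g + D)/3 = 2/3 + (D + D*g)/3 = 2/3 + (D/3 + D*g/3) = 2/3 + D/3 + D*g/3)
Q(T, l) = 9 + T - l (Q(T, l) = 9 - (l - T) = 9 + (T - l) = 9 + T - l)
1/(X(-601, 596) + Q(-579, x)) = 1/((2/3 + (1/3)*(-601) + (1/3)*(-601)*596) + (9 - 579 - I*sqrt(285))) = 1/((2/3 - 601/3 - 358196/3) + (9 - 579 - I*sqrt(285))) = 1/(-358795/3 + (-570 - I*sqrt(285))) = 1/(-360505/3 - I*sqrt(285))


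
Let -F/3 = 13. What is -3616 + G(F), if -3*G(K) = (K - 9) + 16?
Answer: -10816/3 ≈ -3605.3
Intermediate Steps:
F = -39 (F = -3*13 = -39)
G(K) = -7/3 - K/3 (G(K) = -((K - 9) + 16)/3 = -((-9 + K) + 16)/3 = -(7 + K)/3 = -7/3 - K/3)
-3616 + G(F) = -3616 + (-7/3 - ⅓*(-39)) = -3616 + (-7/3 + 13) = -3616 + 32/3 = -10816/3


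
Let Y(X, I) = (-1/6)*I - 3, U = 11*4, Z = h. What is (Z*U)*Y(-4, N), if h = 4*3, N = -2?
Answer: -1408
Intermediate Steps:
h = 12
Z = 12
U = 44
Y(X, I) = -3 - I/6 (Y(X, I) = (-1*⅙)*I - 3 = -I/6 - 3 = -3 - I/6)
(Z*U)*Y(-4, N) = (12*44)*(-3 - ⅙*(-2)) = 528*(-3 + ⅓) = 528*(-8/3) = -1408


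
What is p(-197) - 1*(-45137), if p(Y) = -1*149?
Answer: 44988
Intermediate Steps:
p(Y) = -149
p(-197) - 1*(-45137) = -149 - 1*(-45137) = -149 + 45137 = 44988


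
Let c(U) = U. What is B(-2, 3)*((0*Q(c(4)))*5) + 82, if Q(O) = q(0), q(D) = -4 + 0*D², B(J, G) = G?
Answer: 82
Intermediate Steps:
q(D) = -4 (q(D) = -4 + 0 = -4)
Q(O) = -4
B(-2, 3)*((0*Q(c(4)))*5) + 82 = 3*((0*(-4))*5) + 82 = 3*(0*5) + 82 = 3*0 + 82 = 0 + 82 = 82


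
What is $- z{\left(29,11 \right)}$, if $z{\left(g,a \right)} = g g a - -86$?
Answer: $-9337$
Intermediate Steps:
$z{\left(g,a \right)} = 86 + a g^{2}$ ($z{\left(g,a \right)} = g^{2} a + 86 = a g^{2} + 86 = 86 + a g^{2}$)
$- z{\left(29,11 \right)} = - (86 + 11 \cdot 29^{2}) = - (86 + 11 \cdot 841) = - (86 + 9251) = \left(-1\right) 9337 = -9337$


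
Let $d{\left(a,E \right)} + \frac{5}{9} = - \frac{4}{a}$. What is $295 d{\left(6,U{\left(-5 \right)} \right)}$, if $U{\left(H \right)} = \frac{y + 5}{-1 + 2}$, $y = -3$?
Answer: $- \frac{3245}{9} \approx -360.56$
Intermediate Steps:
$U{\left(H \right)} = 2$ ($U{\left(H \right)} = \frac{-3 + 5}{-1 + 2} = \frac{2}{1} = 2 \cdot 1 = 2$)
$d{\left(a,E \right)} = - \frac{5}{9} - \frac{4}{a}$
$295 d{\left(6,U{\left(-5 \right)} \right)} = 295 \left(- \frac{5}{9} - \frac{4}{6}\right) = 295 \left(- \frac{5}{9} - \frac{2}{3}\right) = 295 \left(- \frac{11}{9}\right) = - \frac{3245}{9}$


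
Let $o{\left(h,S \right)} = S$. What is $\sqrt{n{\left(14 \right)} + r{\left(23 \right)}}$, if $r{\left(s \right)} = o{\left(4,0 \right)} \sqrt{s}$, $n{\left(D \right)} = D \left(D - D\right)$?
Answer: $0$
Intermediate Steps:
$n{\left(D \right)} = 0$ ($n{\left(D \right)} = D 0 = 0$)
$r{\left(s \right)} = 0$ ($r{\left(s \right)} = 0 \sqrt{s} = 0$)
$\sqrt{n{\left(14 \right)} + r{\left(23 \right)}} = \sqrt{0 + 0} = \sqrt{0} = 0$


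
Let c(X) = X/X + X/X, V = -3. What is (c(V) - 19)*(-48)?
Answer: 816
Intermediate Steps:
c(X) = 2 (c(X) = 1 + 1 = 2)
(c(V) - 19)*(-48) = (2 - 19)*(-48) = -17*(-48) = 816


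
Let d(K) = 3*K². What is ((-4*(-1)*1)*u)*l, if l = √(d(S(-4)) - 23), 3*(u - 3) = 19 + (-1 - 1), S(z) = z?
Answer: 520/3 ≈ 173.33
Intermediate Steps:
u = 26/3 (u = 3 + (19 + (-1 - 1))/3 = 3 + (19 - 2)/3 = 3 + (⅓)*17 = 3 + 17/3 = 26/3 ≈ 8.6667)
l = 5 (l = √(3*(-4)² - 23) = √(3*16 - 23) = √(48 - 23) = √25 = 5)
((-4*(-1)*1)*u)*l = ((-4*(-1)*1)*(26/3))*5 = ((4*1)*(26/3))*5 = (4*(26/3))*5 = (104/3)*5 = 520/3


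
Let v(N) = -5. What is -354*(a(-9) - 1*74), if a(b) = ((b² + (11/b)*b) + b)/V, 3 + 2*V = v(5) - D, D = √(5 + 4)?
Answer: 346920/11 ≈ 31538.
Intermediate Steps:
D = 3 (D = √9 = 3)
V = -11/2 (V = -3/2 + (-5 - 1*3)/2 = -3/2 + (-5 - 3)/2 = -3/2 + (½)*(-8) = -3/2 - 4 = -11/2 ≈ -5.5000)
a(b) = -2 - 2*b/11 - 2*b²/11 (a(b) = ((b² + (11/b)*b) + b)/(-11/2) = ((b² + 11) + b)*(-2/11) = ((11 + b²) + b)*(-2/11) = (11 + b + b²)*(-2/11) = -2 - 2*b/11 - 2*b²/11)
-354*(a(-9) - 1*74) = -354*((-2 - 2/11*(-9) - 2/11*(-9)²) - 1*74) = -354*((-2 + 18/11 - 2/11*81) - 74) = -354*((-2 + 18/11 - 162/11) - 74) = -354*(-166/11 - 74) = -354*(-980/11) = 346920/11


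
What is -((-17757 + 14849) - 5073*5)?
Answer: 28273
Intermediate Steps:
-((-17757 + 14849) - 5073*5) = -(-2908 - 25365) = -1*(-28273) = 28273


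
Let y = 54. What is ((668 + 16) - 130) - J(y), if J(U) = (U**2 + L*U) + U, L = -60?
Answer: 824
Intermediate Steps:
J(U) = U**2 - 59*U (J(U) = (U**2 - 60*U) + U = U**2 - 59*U)
((668 + 16) - 130) - J(y) = ((668 + 16) - 130) - 54*(-59 + 54) = (684 - 130) - 54*(-5) = 554 - 1*(-270) = 554 + 270 = 824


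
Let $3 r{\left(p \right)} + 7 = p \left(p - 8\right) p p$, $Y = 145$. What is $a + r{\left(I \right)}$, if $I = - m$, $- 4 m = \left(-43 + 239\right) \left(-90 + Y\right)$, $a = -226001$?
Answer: $\frac{52594940653615}{3} \approx 1.7532 \cdot 10^{13}$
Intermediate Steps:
$m = -2695$ ($m = - \frac{\left(-43 + 239\right) \left(-90 + 145\right)}{4} = - \frac{196 \cdot 55}{4} = \left(- \frac{1}{4}\right) 10780 = -2695$)
$I = 2695$ ($I = \left(-1\right) \left(-2695\right) = 2695$)
$r{\left(p \right)} = - \frac{7}{3} + \frac{p^{3} \left(-8 + p\right)}{3}$ ($r{\left(p \right)} = - \frac{7}{3} + \frac{p \left(p - 8\right) p p}{3} = - \frac{7}{3} + \frac{p \left(-8 + p\right) p p}{3} = - \frac{7}{3} + \frac{p^{2} \left(-8 + p\right) p}{3} = - \frac{7}{3} + \frac{p^{3} \left(-8 + p\right)}{3}$)
$a + r{\left(I \right)} = -226001 - \left(\frac{7}{3} - \frac{52751532150625}{3} + \frac{156590819000}{3}\right) = -226001 - - \frac{52594941331618}{3} = -226001 + \frac{52594941331618}{3} = \frac{52594940653615}{3}$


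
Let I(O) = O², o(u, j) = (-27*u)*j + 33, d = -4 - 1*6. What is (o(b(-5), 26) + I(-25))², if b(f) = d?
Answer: 58951684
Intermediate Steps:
d = -10 (d = -4 - 6 = -10)
b(f) = -10
o(u, j) = 33 - 27*j*u (o(u, j) = -27*j*u + 33 = 33 - 27*j*u)
(o(b(-5), 26) + I(-25))² = ((33 - 27*26*(-10)) + (-25)²)² = ((33 + 7020) + 625)² = (7053 + 625)² = 7678² = 58951684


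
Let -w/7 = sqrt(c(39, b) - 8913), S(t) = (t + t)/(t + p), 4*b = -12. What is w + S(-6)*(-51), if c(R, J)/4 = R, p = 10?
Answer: 153 - 21*I*sqrt(973) ≈ 153.0 - 655.05*I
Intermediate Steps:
b = -3 (b = (1/4)*(-12) = -3)
c(R, J) = 4*R
S(t) = 2*t/(10 + t) (S(t) = (t + t)/(t + 10) = (2*t)/(10 + t) = 2*t/(10 + t))
w = -21*I*sqrt(973) (w = -7*sqrt(4*39 - 8913) = -7*sqrt(156 - 8913) = -21*I*sqrt(973) ≈ -655.05*I)
w + S(-6)*(-51) = -21*I*sqrt(973) + (2*(-6)/(10 - 6))*(-51) = -21*I*sqrt(973) + (2*(-6)/4)*(-51) = -21*I*sqrt(973) + (2*(-6)*(1/4))*(-51) = -21*I*sqrt(973) - 3*(-51) = -21*I*sqrt(973) + 153 = 153 - 21*I*sqrt(973)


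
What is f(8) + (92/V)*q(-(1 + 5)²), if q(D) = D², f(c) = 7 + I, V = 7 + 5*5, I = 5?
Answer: 3738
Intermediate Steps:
V = 32 (V = 7 + 25 = 32)
f(c) = 12 (f(c) = 7 + 5 = 12)
f(8) + (92/V)*q(-(1 + 5)²) = 12 + (92/32)*(-(1 + 5)²)² = 12 + (92*(1/32))*(-1*6²)² = 12 + 23*(-1*36)²/8 = 12 + (23/8)*(-36)² = 12 + (23/8)*1296 = 12 + 3726 = 3738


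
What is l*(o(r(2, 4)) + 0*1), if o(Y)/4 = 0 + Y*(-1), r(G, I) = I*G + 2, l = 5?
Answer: -200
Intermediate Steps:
r(G, I) = 2 + G*I (r(G, I) = G*I + 2 = 2 + G*I)
o(Y) = -4*Y (o(Y) = 4*(0 + Y*(-1)) = 4*(0 - Y) = 4*(-Y) = -4*Y)
l*(o(r(2, 4)) + 0*1) = 5*(-4*(2 + 2*4) + 0*1) = 5*(-4*(2 + 8) + 0) = 5*(-4*10 + 0) = 5*(-40 + 0) = 5*(-40) = -200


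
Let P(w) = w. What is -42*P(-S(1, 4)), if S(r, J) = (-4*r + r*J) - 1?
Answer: -42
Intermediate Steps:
S(r, J) = -1 - 4*r + J*r (S(r, J) = (-4*r + J*r) - 1 = -1 - 4*r + J*r)
-42*P(-S(1, 4)) = -(-42)*(-1 - 4*1 + 4*1) = -(-42)*(-1 - 4 + 4) = -(-42)*(-1) = -42*1 = -42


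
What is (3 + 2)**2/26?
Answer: 25/26 ≈ 0.96154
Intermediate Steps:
(3 + 2)**2/26 = (1/26)*5**2 = (1/26)*25 = 25/26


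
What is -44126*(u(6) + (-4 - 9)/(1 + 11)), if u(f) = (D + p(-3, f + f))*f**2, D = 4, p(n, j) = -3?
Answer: -9244397/6 ≈ -1.5407e+6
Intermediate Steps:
u(f) = f**2 (u(f) = (4 - 3)*f**2 = 1*f**2 = f**2)
-44126*(u(6) + (-4 - 9)/(1 + 11)) = -44126*(6**2 + (-4 - 9)/(1 + 11)) = -44126*(36 - 13/12) = -44126*419/12 = -9244397/6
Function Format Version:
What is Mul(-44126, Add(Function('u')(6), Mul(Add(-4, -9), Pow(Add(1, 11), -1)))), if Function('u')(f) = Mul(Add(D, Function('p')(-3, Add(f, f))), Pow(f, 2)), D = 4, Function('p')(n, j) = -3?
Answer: Rational(-9244397, 6) ≈ -1.5407e+6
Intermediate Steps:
Function('u')(f) = Pow(f, 2) (Function('u')(f) = Mul(Add(4, -3), Pow(f, 2)) = Mul(1, Pow(f, 2)) = Pow(f, 2))
Mul(-44126, Add(Function('u')(6), Mul(Add(-4, -9), Pow(Add(1, 11), -1)))) = Mul(-44126, Add(Pow(6, 2), Mul(Add(-4, -9), Pow(Add(1, 11), -1)))) = Mul(-44126, Add(36, Mul(-13, Pow(12, -1)))) = Mul(-44126, Add(36, Mul(-13, Rational(1, 12)))) = Mul(-44126, Add(36, Rational(-13, 12))) = Mul(-44126, Rational(419, 12)) = Rational(-9244397, 6)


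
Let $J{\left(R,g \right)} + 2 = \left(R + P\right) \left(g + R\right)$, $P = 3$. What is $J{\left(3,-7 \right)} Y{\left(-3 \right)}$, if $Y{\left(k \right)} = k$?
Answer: $78$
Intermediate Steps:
$J{\left(R,g \right)} = -2 + \left(3 + R\right) \left(R + g\right)$ ($J{\left(R,g \right)} = -2 + \left(R + 3\right) \left(g + R\right) = -2 + \left(3 + R\right) \left(R + g\right)$)
$J{\left(3,-7 \right)} Y{\left(-3 \right)} = \left(-2 + 3^{2} + 3 \cdot 3 + 3 \left(-7\right) + 3 \left(-7\right)\right) \left(-3\right) = \left(-2 + 9 + 9 - 21 - 21\right) \left(-3\right) = \left(-26\right) \left(-3\right) = 78$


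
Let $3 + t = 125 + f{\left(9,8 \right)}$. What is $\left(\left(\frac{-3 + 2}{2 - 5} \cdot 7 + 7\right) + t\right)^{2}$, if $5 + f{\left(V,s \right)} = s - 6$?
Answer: $\frac{148225}{9} \approx 16469.0$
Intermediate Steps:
$f{\left(V,s \right)} = -11 + s$ ($f{\left(V,s \right)} = -5 + \left(s - 6\right) = -5 + \left(-6 + s\right) = -11 + s$)
$t = 119$ ($t = -3 + \left(125 + \left(-11 + 8\right)\right) = -3 + \left(125 - 3\right) = -3 + 122 = 119$)
$\left(\left(\frac{-3 + 2}{2 - 5} \cdot 7 + 7\right) + t\right)^{2} = \left(\left(\frac{-3 + 2}{2 - 5} \cdot 7 + 7\right) + 119\right)^{2} = \left(\left(- \frac{1}{-3} \cdot 7 + 7\right) + 119\right)^{2} = \left(\left(\left(-1\right) \left(- \frac{1}{3}\right) 7 + 7\right) + 119\right)^{2} = \left(\left(\frac{1}{3} \cdot 7 + 7\right) + 119\right)^{2} = \left(\left(\frac{7}{3} + 7\right) + 119\right)^{2} = \left(\frac{28}{3} + 119\right)^{2} = \left(\frac{385}{3}\right)^{2} = \frac{148225}{9}$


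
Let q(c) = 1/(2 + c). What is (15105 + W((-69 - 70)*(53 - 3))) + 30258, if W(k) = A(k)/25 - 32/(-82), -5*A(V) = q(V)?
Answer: 1615322281541/35608500 ≈ 45363.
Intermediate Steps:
A(V) = -1/(5*(2 + V))
W(k) = 16/41 - 1/(25*(10 + 5*k)) (W(k) = -1/(10 + 5*k)/25 - 32/(-82) = -1/(10 + 5*k)*(1/25) - 32*(-1/82) = -1/(25*(10 + 5*k)) + 16/41 = 16/41 - 1/(25*(10 + 5*k)))
(15105 + W((-69 - 70)*(53 - 3))) + 30258 = (15105 + (3959 + 2000*((-69 - 70)*(53 - 3)))/(5125*(2 + (-69 - 70)*(53 - 3)))) + 30258 = (15105 + (3959 + 2000*(-139*50))/(5125*(2 - 139*50))) + 30258 = (15105 + (3959 + 2000*(-6950))/(5125*(2 - 6950))) + 30258 = (15105 + (1/5125)*(3959 - 13900000)/(-6948)) + 30258 = (15105 + (1/5125)*(-1/6948)*(-13896041)) + 30258 = (15105 + 13896041/35608500) + 30258 = 537880288541/35608500 + 30258 = 1615322281541/35608500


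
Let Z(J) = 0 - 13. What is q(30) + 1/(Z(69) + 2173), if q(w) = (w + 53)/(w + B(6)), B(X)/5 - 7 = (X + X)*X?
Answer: 35941/183600 ≈ 0.19576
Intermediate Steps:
B(X) = 35 + 10*X² (B(X) = 35 + 5*((X + X)*X) = 35 + 5*((2*X)*X) = 35 + 5*(2*X²) = 35 + 10*X²)
Z(J) = -13
q(w) = (53 + w)/(395 + w) (q(w) = (w + 53)/(w + (35 + 10*6²)) = (53 + w)/(w + (35 + 10*36)) = (53 + w)/(w + (35 + 360)) = (53 + w)/(w + 395) = (53 + w)/(395 + w))
q(30) + 1/(Z(69) + 2173) = (53 + 30)/(395 + 30) + 1/(-13 + 2173) = 83/425 + 1/2160 = 35941/183600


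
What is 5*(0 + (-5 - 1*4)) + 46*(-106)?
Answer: -4921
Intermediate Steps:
5*(0 + (-5 - 1*4)) + 46*(-106) = 5*(0 + (-5 - 4)) - 4876 = 5*(0 - 9) - 4876 = 5*(-9) - 4876 = -45 - 4876 = -4921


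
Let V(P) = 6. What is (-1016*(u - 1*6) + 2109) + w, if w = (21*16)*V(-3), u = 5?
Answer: 5141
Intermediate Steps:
w = 2016 (w = (21*16)*6 = 336*6 = 2016)
(-1016*(u - 1*6) + 2109) + w = (-1016*(5 - 1*6) + 2109) + 2016 = (-1016*(5 - 6) + 2109) + 2016 = (-1016*(-1) + 2109) + 2016 = (1016 + 2109) + 2016 = 3125 + 2016 = 5141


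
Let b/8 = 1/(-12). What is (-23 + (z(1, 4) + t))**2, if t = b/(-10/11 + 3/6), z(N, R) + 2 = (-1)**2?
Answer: 364816/729 ≈ 500.43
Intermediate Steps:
z(N, R) = -1 (z(N, R) = -2 + (-1)**2 = -2 + 1 = -1)
b = -2/3 (b = 8/(-12) = 8*(-1/12) = -2/3 ≈ -0.66667)
t = 44/27 (t = -2/(3*(-10/11 + 3/6)) = -2/(3*(-10*1/11 + 3*(1/6))) = -2/(3*(-10/11 + 1/2)) = -2/(3*(-9/22)) = -2/3*(-22/9) = 44/27 ≈ 1.6296)
(-23 + (z(1, 4) + t))**2 = (-23 + (-1 + 44/27))**2 = (-23 + 17/27)**2 = (-604/27)**2 = 364816/729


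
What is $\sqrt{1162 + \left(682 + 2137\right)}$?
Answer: $\sqrt{3981} \approx 63.095$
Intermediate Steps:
$\sqrt{1162 + \left(682 + 2137\right)} = \sqrt{1162 + 2819} = \sqrt{3981}$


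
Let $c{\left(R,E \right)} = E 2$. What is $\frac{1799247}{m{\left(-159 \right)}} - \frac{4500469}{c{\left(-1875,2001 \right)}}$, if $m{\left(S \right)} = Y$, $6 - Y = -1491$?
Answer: $\frac{154461467}{1996998} \approx 77.347$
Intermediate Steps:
$Y = 1497$ ($Y = 6 - -1491 = 6 + 1491 = 1497$)
$c{\left(R,E \right)} = 2 E$
$m{\left(S \right)} = 1497$
$\frac{1799247}{m{\left(-159 \right)}} - \frac{4500469}{c{\left(-1875,2001 \right)}} = \frac{1799247}{1497} - \frac{4500469}{2 \cdot 2001} = 1799247 \cdot \frac{1}{1497} - \frac{4500469}{4002} = \frac{599749}{499} - \frac{4500469}{4002} = \frac{154461467}{1996998}$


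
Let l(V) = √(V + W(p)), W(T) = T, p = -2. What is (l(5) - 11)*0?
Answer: 0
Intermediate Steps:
l(V) = √(-2 + V) (l(V) = √(V - 2) = √(-2 + V))
(l(5) - 11)*0 = (√(-2 + 5) - 11)*0 = (√3 - 11)*0 = (-11 + √3)*0 = 0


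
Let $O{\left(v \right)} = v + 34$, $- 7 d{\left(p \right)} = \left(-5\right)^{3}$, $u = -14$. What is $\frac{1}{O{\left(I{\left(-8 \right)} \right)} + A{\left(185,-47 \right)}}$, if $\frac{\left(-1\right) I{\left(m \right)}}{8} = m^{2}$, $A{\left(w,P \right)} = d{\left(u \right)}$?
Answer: $- \frac{7}{3221} \approx -0.0021732$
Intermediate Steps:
$d{\left(p \right)} = \frac{125}{7}$ ($d{\left(p \right)} = - \frac{\left(-5\right)^{3}}{7} = \left(- \frac{1}{7}\right) \left(-125\right) = \frac{125}{7}$)
$A{\left(w,P \right)} = \frac{125}{7}$
$I{\left(m \right)} = - 8 m^{2}$
$O{\left(v \right)} = 34 + v$
$\frac{1}{O{\left(I{\left(-8 \right)} \right)} + A{\left(185,-47 \right)}} = \frac{1}{\left(34 - 8 \left(-8\right)^{2}\right) + \frac{125}{7}} = \frac{1}{\left(34 - 512\right) + \frac{125}{7}} = \frac{1}{-478 + \frac{125}{7}} = \frac{1}{- \frac{3221}{7}} = - \frac{7}{3221}$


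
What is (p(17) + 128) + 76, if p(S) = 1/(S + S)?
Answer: 6937/34 ≈ 204.03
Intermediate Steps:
p(S) = 1/(2*S)
(p(17) + 128) + 76 = ((1/2)/17 + 128) + 76 = ((1/2)*(1/17) + 128) + 76 = (1/34 + 128) + 76 = 4353/34 + 76 = 6937/34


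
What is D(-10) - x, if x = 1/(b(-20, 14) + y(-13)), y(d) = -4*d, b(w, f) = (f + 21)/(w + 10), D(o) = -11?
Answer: -1069/97 ≈ -11.021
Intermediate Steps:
b(w, f) = (21 + f)/(10 + w)
x = 2/97 (x = 1/((21 + 14)/(10 - 20) - 4*(-13)) = 1/(35/(-10) + 52) = 1/(-⅒*35 + 52) = 1/(-7/2 + 52) = 1/(97/2) = 2/97 ≈ 0.020619)
D(-10) - x = -11 - 1*2/97 = -11 - 2/97 = -1069/97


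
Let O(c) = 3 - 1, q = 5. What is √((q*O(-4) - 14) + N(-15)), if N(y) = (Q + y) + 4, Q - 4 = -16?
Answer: 3*I*√3 ≈ 5.1962*I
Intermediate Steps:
Q = -12 (Q = 4 - 16 = -12)
O(c) = 2
N(y) = -8 + y (N(y) = (-12 + y) + 4 = -8 + y)
√((q*O(-4) - 14) + N(-15)) = √((5*2 - 14) + (-8 - 15)) = √((10 - 14) - 23) = √(-4 - 23) = √(-27) = 3*I*√3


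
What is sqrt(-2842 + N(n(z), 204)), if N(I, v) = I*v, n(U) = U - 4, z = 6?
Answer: I*sqrt(2434) ≈ 49.336*I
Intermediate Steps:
n(U) = -4 + U
sqrt(-2842 + N(n(z), 204)) = sqrt(-2842 + (-4 + 6)*204) = sqrt(-2842 + 2*204) = sqrt(-2842 + 408) = sqrt(-2434) = I*sqrt(2434)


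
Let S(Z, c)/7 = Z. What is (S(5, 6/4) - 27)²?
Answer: 64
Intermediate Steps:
S(Z, c) = 7*Z
(S(5, 6/4) - 27)² = (7*5 - 27)² = (35 - 27)² = 8² = 64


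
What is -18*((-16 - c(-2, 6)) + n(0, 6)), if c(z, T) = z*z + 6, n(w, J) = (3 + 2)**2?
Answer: 18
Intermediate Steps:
n(w, J) = 25 (n(w, J) = 5**2 = 25)
c(z, T) = 6 + z**2 (c(z, T) = z**2 + 6 = 6 + z**2)
-18*((-16 - c(-2, 6)) + n(0, 6)) = -18*((-16 - (6 + (-2)**2)) + 25) = -18*((-16 - (6 + 4)) + 25) = -18*((-16 - 1*10) + 25) = -18*((-16 - 10) + 25) = -18*(-26 + 25) = -18*(-1) = 18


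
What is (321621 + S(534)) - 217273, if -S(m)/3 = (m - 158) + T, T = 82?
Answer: 102974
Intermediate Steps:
S(m) = 228 - 3*m (S(m) = -3*((m - 158) + 82) = -3*((-158 + m) + 82) = -3*(-76 + m) = 228 - 3*m)
(321621 + S(534)) - 217273 = (321621 + (228 - 3*534)) - 217273 = (321621 + (228 - 1602)) - 217273 = (321621 - 1374) - 217273 = 320247 - 217273 = 102974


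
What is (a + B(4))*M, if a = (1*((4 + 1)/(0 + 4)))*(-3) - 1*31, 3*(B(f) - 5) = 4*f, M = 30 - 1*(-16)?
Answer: -6739/6 ≈ -1123.2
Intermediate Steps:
M = 46 (M = 30 + 16 = 46)
B(f) = 5 + 4*f/3 (B(f) = 5 + (4*f)/3 = 5 + 4*f/3)
a = -139/4 (a = (1*(5/4))*(-3) - 31 = (5/4)*(-3) - 31 = -15/4 - 31 = -139/4 ≈ -34.750)
(a + B(4))*M = (-139/4 + (5 + (4/3)*4))*46 = (-139/4 + (5 + 16/3))*46 = (-139/4 + 31/3)*46 = -293/12*46 = -6739/6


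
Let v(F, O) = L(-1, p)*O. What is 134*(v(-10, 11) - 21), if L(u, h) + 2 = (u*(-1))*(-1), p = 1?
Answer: -7236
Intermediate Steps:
L(u, h) = -2 + u (L(u, h) = -2 + (u*(-1))*(-1) = -2 - u*(-1) = -2 + u)
v(F, O) = -3*O (v(F, O) = (-2 - 1)*O = -3*O)
134*(v(-10, 11) - 21) = 134*(-3*11 - 21) = 134*(-33 - 21) = 134*(-54) = -7236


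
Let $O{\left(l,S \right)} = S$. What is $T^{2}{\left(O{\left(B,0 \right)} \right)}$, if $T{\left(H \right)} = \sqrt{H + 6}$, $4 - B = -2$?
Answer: $6$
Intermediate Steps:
$B = 6$ ($B = 4 - -2 = 4 + 2 = 6$)
$T{\left(H \right)} = \sqrt{6 + H}$
$T^{2}{\left(O{\left(B,0 \right)} \right)} = \left(\sqrt{6 + 0}\right)^{2} = \left(\sqrt{6}\right)^{2} = 6$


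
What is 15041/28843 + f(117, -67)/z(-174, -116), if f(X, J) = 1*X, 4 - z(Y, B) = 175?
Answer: -89180/548017 ≈ -0.16273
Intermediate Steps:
z(Y, B) = -171 (z(Y, B) = 4 - 1*175 = 4 - 175 = -171)
f(X, J) = X
15041/28843 + f(117, -67)/z(-174, -116) = 15041/28843 + 117/(-171) = 15041*(1/28843) + 117*(-1/171) = 15041/28843 - 13/19 = -89180/548017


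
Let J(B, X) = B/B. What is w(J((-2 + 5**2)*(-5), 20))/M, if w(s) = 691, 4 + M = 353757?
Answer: 691/353753 ≈ 0.0019533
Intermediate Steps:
M = 353753 (M = -4 + 353757 = 353753)
J(B, X) = 1
w(J((-2 + 5**2)*(-5), 20))/M = 691/353753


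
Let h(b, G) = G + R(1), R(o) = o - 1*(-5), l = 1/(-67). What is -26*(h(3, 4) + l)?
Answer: -17394/67 ≈ -259.61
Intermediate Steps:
l = -1/67 ≈ -0.014925
R(o) = 5 + o (R(o) = o + 5 = 5 + o)
h(b, G) = 6 + G (h(b, G) = G + (5 + 1) = G + 6 = 6 + G)
-26*(h(3, 4) + l) = -26*((6 + 4) - 1/67) = -26*(10 - 1/67) = -26*669/67 = -17394/67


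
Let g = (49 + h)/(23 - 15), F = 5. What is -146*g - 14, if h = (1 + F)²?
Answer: -6261/4 ≈ -1565.3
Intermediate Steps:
h = 36 (h = (1 + 5)² = 6² = 36)
g = 85/8 (g = (49 + 36)/(23 - 15) = 85/8 ≈ 10.625)
-146*g - 14 = -146*85/8 - 14 = -6205/4 - 14 = -6261/4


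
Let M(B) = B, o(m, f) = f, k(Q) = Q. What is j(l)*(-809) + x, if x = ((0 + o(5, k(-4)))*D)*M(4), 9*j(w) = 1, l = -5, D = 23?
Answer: -4121/9 ≈ -457.89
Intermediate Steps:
j(w) = ⅑ (j(w) = (⅑)*1 = ⅑)
x = -368 (x = ((0 - 4)*23)*4 = -4*23*4 = -92*4 = -368)
j(l)*(-809) + x = (⅑)*(-809) - 368 = -809/9 - 368 = -4121/9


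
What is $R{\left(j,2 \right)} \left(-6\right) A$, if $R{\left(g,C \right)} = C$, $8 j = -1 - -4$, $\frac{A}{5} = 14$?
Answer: $-840$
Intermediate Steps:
$A = 70$ ($A = 5 \cdot 14 = 70$)
$j = \frac{3}{8}$ ($j = \frac{-1 - -4}{8} = \frac{-1 + 4}{8} = \frac{1}{8} \cdot 3 = \frac{3}{8} \approx 0.375$)
$R{\left(j,2 \right)} \left(-6\right) A = 2 \left(-6\right) 70 = \left(-12\right) 70 = -840$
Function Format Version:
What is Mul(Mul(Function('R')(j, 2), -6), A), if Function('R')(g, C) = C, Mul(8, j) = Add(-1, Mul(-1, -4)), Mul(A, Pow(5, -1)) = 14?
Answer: -840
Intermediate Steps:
A = 70 (A = Mul(5, 14) = 70)
j = Rational(3, 8) (j = Mul(Rational(1, 8), Add(-1, Mul(-1, -4))) = Mul(Rational(1, 8), Add(-1, 4)) = Mul(Rational(1, 8), 3) = Rational(3, 8) ≈ 0.37500)
Mul(Mul(Function('R')(j, 2), -6), A) = Mul(Mul(2, -6), 70) = Mul(-12, 70) = -840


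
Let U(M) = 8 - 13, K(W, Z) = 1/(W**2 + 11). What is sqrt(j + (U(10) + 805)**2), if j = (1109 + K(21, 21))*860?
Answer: 3*sqrt(2261165595)/113 ≈ 1262.4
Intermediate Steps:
K(W, Z) = 1/(11 + W**2)
U(M) = -5
j = 107772835/113 (j = (1109 + 1/(11 + 21**2))*860 = (1109 + 1/(11 + 441))*860 = (1109 + 1/452)*860 = (501269/452)*860 = 107772835/113 ≈ 9.5374e+5)
sqrt(j + (U(10) + 805)**2) = sqrt(107772835/113 + (-5 + 805)**2) = sqrt(107772835/113 + 800**2) = sqrt(107772835/113 + 640000) = sqrt(180092835/113) = 3*sqrt(2261165595)/113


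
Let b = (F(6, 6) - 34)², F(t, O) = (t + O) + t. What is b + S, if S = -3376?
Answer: -3120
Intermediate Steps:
F(t, O) = O + 2*t (F(t, O) = (O + t) + t = O + 2*t)
b = 256 (b = ((6 + 2*6) - 34)² = ((6 + 12) - 34)² = (18 - 34)² = (-16)² = 256)
b + S = 256 - 3376 = -3120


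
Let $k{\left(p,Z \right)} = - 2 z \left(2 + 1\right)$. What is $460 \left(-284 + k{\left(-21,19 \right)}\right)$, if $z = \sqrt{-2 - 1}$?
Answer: $-130640 - 2760 i \sqrt{3} \approx -1.3064 \cdot 10^{5} - 4780.5 i$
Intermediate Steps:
$z = i \sqrt{3}$ ($z = \sqrt{-3} = i \sqrt{3} \approx 1.732 i$)
$k{\left(p,Z \right)} = - 6 i \sqrt{3}$ ($k{\left(p,Z \right)} = - 2 i \sqrt{3} \left(2 + 1\right) = - 2 i \sqrt{3} \cdot 3 = - 6 i \sqrt{3}$)
$460 \left(-284 + k{\left(-21,19 \right)}\right) = 460 \left(-284 - 6 i \sqrt{3}\right) = -130640 - 2760 i \sqrt{3}$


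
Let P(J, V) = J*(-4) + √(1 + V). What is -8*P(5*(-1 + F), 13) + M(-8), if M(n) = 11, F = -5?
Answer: -949 - 8*√14 ≈ -978.93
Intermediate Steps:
P(J, V) = √(1 + V) - 4*J (P(J, V) = -4*J + √(1 + V) = √(1 + V) - 4*J)
-8*P(5*(-1 + F), 13) + M(-8) = -8*(√(1 + 13) - 20*(-1 - 5)) + 11 = -8*(√14 - 20*(-6)) + 11 = -8*(√14 - 4*(-30)) + 11 = -8*(√14 + 120) + 11 = -8*(120 + √14) + 11 = (-960 - 8*√14) + 11 = -949 - 8*√14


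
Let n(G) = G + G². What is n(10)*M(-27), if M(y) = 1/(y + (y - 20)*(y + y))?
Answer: 110/2511 ≈ 0.043807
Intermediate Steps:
M(y) = 1/(y + 2*y*(-20 + y)) (M(y) = 1/(y + (-20 + y)*(2*y)) = 1/(y + 2*y*(-20 + y)))
n(10)*M(-27) = (10*(1 + 10))*(1/((-27)*(-39 + 2*(-27)))) = (10*11)*(-1/(27*(-39 - 54))) = 110*(-1/27/(-93)) = 110*(-1/27*(-1/93)) = 110*(1/2511) = 110/2511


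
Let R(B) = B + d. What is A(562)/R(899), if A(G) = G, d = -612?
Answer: 562/287 ≈ 1.9582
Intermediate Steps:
R(B) = -612 + B (R(B) = B - 612 = -612 + B)
A(562)/R(899) = 562/(-612 + 899) = 562/287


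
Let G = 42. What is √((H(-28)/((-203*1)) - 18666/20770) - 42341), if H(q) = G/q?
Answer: I*√752723234825971430/4216310 ≈ 205.77*I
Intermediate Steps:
H(q) = 42/q
√((H(-28)/((-203*1)) - 18666/20770) - 42341) = √(((42/(-28))/((-203*1)) - 18666/20770) - 42341) = √(((42*(-1/28))/(-203) - 18666*1/20770) - 42341) = √((-3/2*(-1/203) - 9333/10385) - 42341) = √((3/406 - 9333/10385) - 42341) = √(-3758043/4216310 - 42341) = √(-178526539753/4216310) = I*√752723234825971430/4216310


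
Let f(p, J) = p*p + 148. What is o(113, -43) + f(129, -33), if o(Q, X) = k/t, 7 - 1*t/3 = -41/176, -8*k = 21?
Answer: 21372243/1273 ≈ 16789.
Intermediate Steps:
k = -21/8 (k = -⅛*21 = -21/8 ≈ -2.6250)
t = 3819/176 (t = 21 - (-123)/176 = 21 - 3*(-41/176) = 21 + 123/176 = 3819/176 ≈ 21.699)
f(p, J) = 148 + p² (f(p, J) = p² + 148 = 148 + p²)
o(Q, X) = -154/1273 (o(Q, X) = -21/(8*3819/176) = -21/8*176/3819 = -154/1273)
o(113, -43) + f(129, -33) = -154/1273 + (148 + 129²) = -154/1273 + (148 + 16641) = -154/1273 + 16789 = 21372243/1273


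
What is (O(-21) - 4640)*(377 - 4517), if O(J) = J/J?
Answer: 19205460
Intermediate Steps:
O(J) = 1
(O(-21) - 4640)*(377 - 4517) = (1 - 4640)*(377 - 4517) = -4639*(-4140) = 19205460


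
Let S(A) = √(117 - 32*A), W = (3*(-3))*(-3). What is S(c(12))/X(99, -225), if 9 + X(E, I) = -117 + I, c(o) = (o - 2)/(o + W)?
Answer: -√165477/13689 ≈ -0.029716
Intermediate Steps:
W = 27 (W = -9*(-3) = 27)
c(o) = (-2 + o)/(27 + o) (c(o) = (o - 2)/(o + 27) = (-2 + o)/(27 + o))
X(E, I) = -126 + I (X(E, I) = -9 + (-117 + I) = -126 + I)
S(c(12))/X(99, -225) = √(117 - 32*(-2 + 12)/(27 + 12))/(-126 - 225) = √(117 - 32*10/39)/(-351) = √(117 - 32*10/39)*(-1/351) = √(117 - 320/39)*(-1/351) = √(4243/39)*(-1/351) = (√165477/39)*(-1/351) = -√165477/13689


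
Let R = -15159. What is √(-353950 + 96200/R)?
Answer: 5*I*√3253499920230/15159 ≈ 594.94*I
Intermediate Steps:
√(-353950 + 96200/R) = √(-353950 + 96200/(-15159)) = √(-353950 + 96200*(-1/15159)) = √(-353950 - 96200/15159) = √(-5365624250/15159) = 5*I*√3253499920230/15159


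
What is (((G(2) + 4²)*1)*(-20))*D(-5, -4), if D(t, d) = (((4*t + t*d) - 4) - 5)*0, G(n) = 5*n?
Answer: 0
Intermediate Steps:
D(t, d) = 0 (D(t, d) = (((4*t + d*t) - 4) - 5)*0 = ((-4 + 4*t + d*t) - 5)*0 = (-9 + 4*t + d*t)*0 = 0)
(((G(2) + 4²)*1)*(-20))*D(-5, -4) = (((5*2 + 4²)*1)*(-20))*0 = (((10 + 16)*1)*(-20))*0 = ((26*1)*(-20))*0 = (26*(-20))*0 = -520*0 = 0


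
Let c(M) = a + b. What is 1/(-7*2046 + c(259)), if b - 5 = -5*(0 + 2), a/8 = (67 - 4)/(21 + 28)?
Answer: -7/100217 ≈ -6.9848e-5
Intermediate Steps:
a = 72/7 (a = 8*((67 - 4)/(21 + 28)) = 8*(63/49) = 8*(63*(1/49)) = 8*(9/7) = 72/7 ≈ 10.286)
b = -5 (b = 5 - 5*(0 + 2) = 5 - 5*2 = 5 - 10 = -5)
c(M) = 37/7 (c(M) = 72/7 - 5 = 37/7)
1/(-7*2046 + c(259)) = 1/(-7*2046 + 37/7) = 1/(-14322 + 37/7) = 1/(-100217/7) = -7/100217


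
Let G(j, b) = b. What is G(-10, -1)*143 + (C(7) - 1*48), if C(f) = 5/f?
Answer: -1332/7 ≈ -190.29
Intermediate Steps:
G(-10, -1)*143 + (C(7) - 1*48) = -1*143 + (5/7 - 1*48) = -143 + (5*(1/7) - 48) = -143 + (5/7 - 48) = -143 - 331/7 = -1332/7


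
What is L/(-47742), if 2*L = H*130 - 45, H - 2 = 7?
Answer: -375/31828 ≈ -0.011782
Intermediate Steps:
H = 9 (H = 2 + 7 = 9)
L = 1125/2 (L = (9*130 - 45)/2 = (1170 - 45)/2 = (½)*1125 = 1125/2 ≈ 562.50)
L/(-47742) = (1125/2)/(-47742) = (1125/2)*(-1/47742) = -375/31828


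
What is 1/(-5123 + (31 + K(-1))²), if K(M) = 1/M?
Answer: -1/4223 ≈ -0.00023680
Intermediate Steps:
1/(-5123 + (31 + K(-1))²) = 1/(-5123 + (31 + 1/(-1))²) = 1/(-5123 + (31 - 1)²) = 1/(-5123 + 30²) = 1/(-5123 + 900) = 1/(-4223) = -1/4223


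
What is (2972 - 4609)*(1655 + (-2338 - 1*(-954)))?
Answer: -443627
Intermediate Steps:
(2972 - 4609)*(1655 + (-2338 - 1*(-954))) = -1637*(1655 + (-2338 + 954)) = -1637*(1655 - 1384) = -1637*271 = -443627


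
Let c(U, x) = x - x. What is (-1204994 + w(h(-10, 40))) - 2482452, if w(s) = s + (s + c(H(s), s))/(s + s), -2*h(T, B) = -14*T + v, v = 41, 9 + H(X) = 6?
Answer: -3687536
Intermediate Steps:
H(X) = -3 (H(X) = -9 + 6 = -3)
c(U, x) = 0
h(T, B) = -41/2 + 7*T (h(T, B) = -(-14*T + 41)/2 = -(41 - 14*T)/2 = -41/2 + 7*T)
w(s) = ½ + s (w(s) = s + (s + 0)/(s + s) = s + s/((2*s)) = s + s*(1/(2*s)) = s + ½ = ½ + s)
(-1204994 + w(h(-10, 40))) - 2482452 = (-1204994 + (½ + (-41/2 + 7*(-10)))) - 2482452 = (-1204994 + (½ + (-41/2 - 70))) - 2482452 = (-1204994 + (½ - 181/2)) - 2482452 = (-1204994 - 90) - 2482452 = -1205084 - 2482452 = -3687536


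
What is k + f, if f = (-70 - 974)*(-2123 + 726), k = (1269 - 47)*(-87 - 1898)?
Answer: -967202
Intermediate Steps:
k = -2425670 (k = 1222*(-1985) = -2425670)
f = 1458468 (f = -1044*(-1397) = 1458468)
k + f = -2425670 + 1458468 = -967202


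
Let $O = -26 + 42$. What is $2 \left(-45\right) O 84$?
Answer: $-120960$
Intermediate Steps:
$O = 16$
$2 \left(-45\right) O 84 = 2 \left(-45\right) 16 \cdot 84 = \left(-90\right) 16 \cdot 84 = \left(-1440\right) 84 = -120960$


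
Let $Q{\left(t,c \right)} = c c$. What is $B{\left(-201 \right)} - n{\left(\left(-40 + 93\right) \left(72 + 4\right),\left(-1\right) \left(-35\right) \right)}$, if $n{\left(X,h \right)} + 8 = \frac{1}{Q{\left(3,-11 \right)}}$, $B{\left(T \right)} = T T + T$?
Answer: $\frac{4865167}{121} \approx 40208.0$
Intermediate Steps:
$Q{\left(t,c \right)} = c^{2}$
$B{\left(T \right)} = T + T^{2}$ ($B{\left(T \right)} = T^{2} + T = T + T^{2}$)
$n{\left(X,h \right)} = - \frac{967}{121}$ ($n{\left(X,h \right)} = -8 + \frac{1}{\left(-11\right)^{2}} = -8 + \frac{1}{121} = - \frac{967}{121}$)
$B{\left(-201 \right)} - n{\left(\left(-40 + 93\right) \left(72 + 4\right),\left(-1\right) \left(-35\right) \right)} = - 201 \left(1 - 201\right) - - \frac{967}{121} = \left(-201\right) \left(-200\right) + \frac{967}{121} = 40200 + \frac{967}{121} = \frac{4865167}{121}$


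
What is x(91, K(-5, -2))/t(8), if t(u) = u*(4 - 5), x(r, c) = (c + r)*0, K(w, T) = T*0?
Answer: 0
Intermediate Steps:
K(w, T) = 0
x(r, c) = 0
t(u) = -u (t(u) = u*(-1) = -u)
x(91, K(-5, -2))/t(8) = 0/((-1*8)) = 0/(-8) = 0*(-⅛) = 0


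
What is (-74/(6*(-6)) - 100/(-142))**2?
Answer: 12439729/1633284 ≈ 7.6164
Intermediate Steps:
(-74/(6*(-6)) - 100/(-142))**2 = (-74/(-36) - 100*(-1/142))**2 = (-74*(-1/36) + 50/71)**2 = (37/18 + 50/71)**2 = (3527/1278)**2 = 12439729/1633284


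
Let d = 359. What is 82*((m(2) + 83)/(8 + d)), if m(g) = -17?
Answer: 5412/367 ≈ 14.747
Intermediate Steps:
82*((m(2) + 83)/(8 + d)) = 82*((-17 + 83)/(8 + 359)) = 82*(66/367) = 5412/367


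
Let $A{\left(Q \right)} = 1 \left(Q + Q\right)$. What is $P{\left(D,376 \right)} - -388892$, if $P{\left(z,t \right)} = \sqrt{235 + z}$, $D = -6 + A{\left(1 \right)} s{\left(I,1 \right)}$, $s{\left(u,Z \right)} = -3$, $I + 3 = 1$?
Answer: $388892 + \sqrt{223} \approx 3.8891 \cdot 10^{5}$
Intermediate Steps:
$I = -2$ ($I = -3 + 1 = -2$)
$A{\left(Q \right)} = 2 Q$ ($A{\left(Q \right)} = 1 \cdot 2 Q = 2 Q$)
$D = -12$ ($D = -6 + 2 \cdot 1 \left(-3\right) = -6 + 2 \left(-3\right) = -6 - 6 = -12$)
$P{\left(D,376 \right)} - -388892 = \sqrt{235 - 12} - -388892 = \sqrt{223} + 388892 = 388892 + \sqrt{223}$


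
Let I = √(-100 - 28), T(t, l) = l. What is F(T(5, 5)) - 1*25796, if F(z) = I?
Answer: -25796 + 8*I*√2 ≈ -25796.0 + 11.314*I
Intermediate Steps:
I = 8*I*√2 (I = √(-128) = 8*I*√2 ≈ 11.314*I)
F(z) = 8*I*√2
F(T(5, 5)) - 1*25796 = 8*I*√2 - 1*25796 = 8*I*√2 - 25796 = -25796 + 8*I*√2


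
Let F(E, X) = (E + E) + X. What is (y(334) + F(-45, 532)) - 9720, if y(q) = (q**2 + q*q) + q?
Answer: 214168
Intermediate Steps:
y(q) = q + 2*q**2 (y(q) = (q**2 + q**2) + q = 2*q**2 + q = q + 2*q**2)
F(E, X) = X + 2*E (F(E, X) = 2*E + X = X + 2*E)
(y(334) + F(-45, 532)) - 9720 = (334*(1 + 2*334) + (532 + 2*(-45))) - 9720 = (334*(1 + 668) + (532 - 90)) - 9720 = (334*669 + 442) - 9720 = (223446 + 442) - 9720 = 223888 - 9720 = 214168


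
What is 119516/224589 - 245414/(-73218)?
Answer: 10644667889/2740659567 ≈ 3.8840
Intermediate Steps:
119516/224589 - 245414/(-73218) = 119516*(1/224589) - 245414*(-1/73218) = 119516/224589 + 122707/36609 = 10644667889/2740659567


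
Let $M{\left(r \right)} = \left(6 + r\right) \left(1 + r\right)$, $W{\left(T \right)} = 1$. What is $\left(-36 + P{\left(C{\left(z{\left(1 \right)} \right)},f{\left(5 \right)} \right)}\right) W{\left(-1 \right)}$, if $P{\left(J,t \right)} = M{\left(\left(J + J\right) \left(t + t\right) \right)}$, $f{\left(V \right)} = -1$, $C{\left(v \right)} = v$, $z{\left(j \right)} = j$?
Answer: $-42$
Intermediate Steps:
$M{\left(r \right)} = \left(1 + r\right) \left(6 + r\right)$
$P{\left(J,t \right)} = 6 + 16 J^{2} t^{2} + 28 J t$ ($P{\left(J,t \right)} = 6 + \left(\left(J + J\right) \left(t + t\right)\right)^{2} + 7 \left(J + J\right) \left(t + t\right) = 6 + \left(2 J 2 t\right)^{2} + 7 \cdot 2 J 2 t = 6 + \left(4 J t\right)^{2} + 7 \cdot 4 J t = 6 + 16 J^{2} t^{2} + 28 J t$)
$\left(-36 + P{\left(C{\left(z{\left(1 \right)} \right)},f{\left(5 \right)} \right)}\right) W{\left(-1 \right)} = \left(-36 + \left(6 + 16 \cdot 1^{2} \left(-1\right)^{2} + 28 \cdot 1 \left(-1\right)\right)\right) 1 = \left(-36 + \left(6 + 16 \cdot 1 \cdot 1 - 28\right)\right) 1 = \left(-36 + \left(6 + 16 - 28\right)\right) 1 = \left(-36 - 6\right) 1 = \left(-42\right) 1 = -42$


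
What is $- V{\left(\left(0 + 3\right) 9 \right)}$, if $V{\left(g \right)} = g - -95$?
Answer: $-122$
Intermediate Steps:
$V{\left(g \right)} = 95 + g$ ($V{\left(g \right)} = g + 95 = 95 + g$)
$- V{\left(\left(0 + 3\right) 9 \right)} = - (95 + \left(0 + 3\right) 9) = - (95 + 3 \cdot 9) = - (95 + 27) = \left(-1\right) 122 = -122$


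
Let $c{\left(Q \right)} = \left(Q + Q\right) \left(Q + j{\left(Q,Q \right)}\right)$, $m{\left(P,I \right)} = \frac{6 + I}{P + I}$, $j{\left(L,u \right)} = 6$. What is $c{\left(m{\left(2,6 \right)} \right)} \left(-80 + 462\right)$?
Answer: $8595$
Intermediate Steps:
$m{\left(P,I \right)} = \frac{6 + I}{I + P}$
$c{\left(Q \right)} = 2 Q \left(6 + Q\right)$ ($c{\left(Q \right)} = \left(Q + Q\right) \left(Q + 6\right) = 2 Q \left(6 + Q\right)$)
$c{\left(m{\left(2,6 \right)} \right)} \left(-80 + 462\right) = 2 \frac{6 + 6}{6 + 2} \left(6 + \frac{6 + 6}{6 + 2}\right) \left(-80 + 462\right) = 2 \cdot \frac{1}{8} \cdot 12 \left(6 + \frac{1}{8} \cdot 12\right) 382 = 2 \cdot \frac{3}{2} \left(6 + \frac{3}{2}\right) 382 = 2 \cdot \frac{3}{2} \cdot \frac{15}{2} \cdot 382 = \frac{45}{2} \cdot 382 = 8595$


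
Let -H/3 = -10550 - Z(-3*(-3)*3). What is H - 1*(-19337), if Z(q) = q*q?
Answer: 53174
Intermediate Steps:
Z(q) = q²
H = 33837 (H = -3*(-10550 - (-3*(-3)*3)²) = -3*(-10550 - (9*3)²) = -3*(-10550 - 1*27²) = -3*(-10550 - 1*729) = -3*(-10550 - 729) = -3*(-11279) = 33837)
H - 1*(-19337) = 33837 - 1*(-19337) = 33837 + 19337 = 53174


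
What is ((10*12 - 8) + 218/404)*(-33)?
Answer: -750189/202 ≈ -3713.8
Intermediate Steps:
((10*12 - 8) + 218/404)*(-33) = ((120 - 8) + 218*(1/404))*(-33) = (112 + 109/202)*(-33) = (22733/202)*(-33) = -750189/202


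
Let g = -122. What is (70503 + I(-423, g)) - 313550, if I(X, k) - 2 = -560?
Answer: -243605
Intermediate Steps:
I(X, k) = -558 (I(X, k) = 2 - 560 = -558)
(70503 + I(-423, g)) - 313550 = (70503 - 558) - 313550 = 69945 - 313550 = -243605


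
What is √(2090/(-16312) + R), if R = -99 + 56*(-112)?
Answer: I*√105952395919/4078 ≈ 79.819*I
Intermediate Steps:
R = -6371 (R = -99 - 6272 = -6371)
√(2090/(-16312) + R) = √(2090/(-16312) - 6371) = √(2090*(-1/16312) - 6371) = √(-1045/8156 - 6371) = √(-51962921/8156) = I*√105952395919/4078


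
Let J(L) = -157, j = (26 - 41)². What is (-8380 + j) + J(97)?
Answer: -8312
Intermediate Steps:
j = 225 (j = (-15)² = 225)
(-8380 + j) + J(97) = (-8380 + 225) - 157 = -8155 - 157 = -8312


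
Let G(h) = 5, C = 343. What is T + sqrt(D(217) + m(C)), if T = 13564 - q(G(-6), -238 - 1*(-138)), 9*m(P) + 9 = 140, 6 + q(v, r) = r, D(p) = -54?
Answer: 13670 + I*sqrt(355)/3 ≈ 13670.0 + 6.2805*I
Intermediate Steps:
q(v, r) = -6 + r
m(P) = 131/9 (m(P) = -1 + (1/9)*140 = -1 + 140/9 = 131/9)
T = 13670 (T = 13564 - (-6 + (-238 - 1*(-138))) = 13564 - (-6 + (-238 + 138)) = 13564 - (-6 - 100) = 13564 - 1*(-106) = 13564 + 106 = 13670)
T + sqrt(D(217) + m(C)) = 13670 + sqrt(-54 + 131/9) = 13670 + sqrt(-355/9) = 13670 + I*sqrt(355)/3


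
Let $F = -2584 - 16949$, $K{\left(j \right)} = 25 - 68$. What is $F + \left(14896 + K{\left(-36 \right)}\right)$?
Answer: $-4680$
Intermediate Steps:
$K{\left(j \right)} = -43$ ($K{\left(j \right)} = 25 - 68 = -43$)
$F = -19533$
$F + \left(14896 + K{\left(-36 \right)}\right) = -19533 + \left(14896 - 43\right) = -19533 + 14853 = -4680$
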